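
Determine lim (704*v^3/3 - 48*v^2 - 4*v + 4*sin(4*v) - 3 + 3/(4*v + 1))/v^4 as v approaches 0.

Substitution gives 0/0 (the numerator vanishes to order 4).
Expand each term to order v^4: the coefficient of v^4 in 4·sin(4v) is 0 and in 3·1/(1 + 4v) is 768.
Lower-order terms cancel with the polynomial part, so the numerator is (768)·v^4 + o(v^4), and the limit is (768)/(1) = 768.

768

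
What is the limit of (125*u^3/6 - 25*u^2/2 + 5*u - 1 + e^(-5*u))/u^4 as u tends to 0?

625/24

Direct substitution gives 0/0.
Apply L'Hôpital: lim (125*u^2/2 - 25*u + 5 - 5*e^(-5*u))/(4*u^3), still 0/0.
Apply L'Hôpital: lim (125*u - 25 + 25*e^(-5*u))/(12*u^2), still 0/0.
Apply L'Hôpital: lim (125 - 125*e^(-5*u))/(24*u), still 0/0.
After 4 applications of L'Hôpital's rule the quotient is (625*e^(-5*u))/(24); substituting u = 0 gives 625/24.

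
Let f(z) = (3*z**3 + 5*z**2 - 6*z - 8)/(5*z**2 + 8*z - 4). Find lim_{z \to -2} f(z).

Direct substitution gives 0/0, so factor. Both numerator and denominator have (z + 2) as a factor.
After cancelling, the expression reduces to (3*z^2 - z - 4)/(5*z - 2).
Substituting z = -2 gives -5/6.

-5/6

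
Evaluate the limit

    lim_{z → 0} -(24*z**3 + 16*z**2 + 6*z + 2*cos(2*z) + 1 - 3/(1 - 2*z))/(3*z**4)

Substitution gives 0/0 (the numerator vanishes to order 4).
Expand each term to order z^4: the coefficient of z^4 in 2·cos(2z) is 4/3 and in -3·1/(1 - 2z) is -48.
Lower-order terms cancel with the polynomial part, so the numerator is (-140/3)·z^4 + o(z^4), and the limit is (-140/3)/(-3) = 140/9.

140/9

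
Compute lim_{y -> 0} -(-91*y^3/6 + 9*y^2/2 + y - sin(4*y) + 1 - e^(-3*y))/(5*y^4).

Substitution gives 0/0; apply L'Hôpital's rule 4 times.
After differentiating numerator and denominator 4 times the quotient is (-256*sin(4*y) - 81*e^(-3*y))/(-120); at y = 0 this is 27/40.

27/40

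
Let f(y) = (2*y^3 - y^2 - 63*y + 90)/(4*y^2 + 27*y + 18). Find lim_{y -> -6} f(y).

Since y = -6 makes numerator and denominator zero, (y + 6) divides both.
Cancelling it gives (2*y^2 - 13*y + 15)/(4*y + 3); now plug in y = -6 to get -55/7.

-55/7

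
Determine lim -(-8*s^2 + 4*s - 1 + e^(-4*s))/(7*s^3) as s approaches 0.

32/21

Direct substitution gives 0/0.
Apply L'Hôpital: lim (-16*s + 4 - 4*e^(-4*s))/(-21*s^2), still 0/0.
Apply L'Hôpital: lim (-16 + 16*e^(-4*s))/(-42*s), still 0/0.
After 3 applications of L'Hôpital's rule the quotient is (-64*e^(-4*s))/(-42); substituting s = 0 gives 32/21.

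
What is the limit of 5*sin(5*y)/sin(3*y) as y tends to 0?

25/3

Substitution gives 0/0.
Divide numerator and denominator by y: sin(5y)/y → 5 and sin(3y)/y → 3, so the limit is 5·5/3 = 25/3.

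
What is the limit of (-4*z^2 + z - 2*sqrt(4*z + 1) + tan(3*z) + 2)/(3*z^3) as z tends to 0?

Substitution gives 0/0; apply L'Hôpital's rule 3 times.
After differentiating numerator and denominator 3 times the quotient is (162*tan(3*z)^2/cos(3*z)^2 + 54/cos(3*z)^2 - 48/(4*z + 1)^(5/2))/(18); at z = 0 this is 1/3.

1/3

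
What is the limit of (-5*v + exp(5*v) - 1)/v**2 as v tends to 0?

Direct substitution gives 0/0.
Apply L'Hôpital: lim (5*e^(5*v) - 5)/(2*v), still 0/0.
After 2 applications of L'Hôpital's rule the quotient is (25*e^(5*v))/(2); substituting v = 0 gives 25/2.

25/2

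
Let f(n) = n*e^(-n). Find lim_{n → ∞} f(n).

Write as n^1/e^{1n}, an ∞/∞ form.
Exponential growth dominates any polynomial, so repeated L'Hôpital (or the standard result) gives 0.

0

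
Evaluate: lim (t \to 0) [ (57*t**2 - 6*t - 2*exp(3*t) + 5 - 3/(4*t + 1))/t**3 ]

183

Substitution gives 0/0; apply L'Hôpital's rule 3 times.
After differentiating numerator and denominator 3 times the quotient is (-54*e^(3*t) + 1152/(4*t + 1)^4)/(6); at t = 0 this is 183.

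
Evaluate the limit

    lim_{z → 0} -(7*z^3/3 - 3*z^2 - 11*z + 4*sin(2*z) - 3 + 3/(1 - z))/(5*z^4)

Substitution gives 0/0; apply L'Hôpital's rule 4 times.
After differentiating numerator and denominator 4 times the quotient is (64*sin(2*z) - 72/(z - 1)^5)/(-120); at z = 0 this is -3/5.

-3/5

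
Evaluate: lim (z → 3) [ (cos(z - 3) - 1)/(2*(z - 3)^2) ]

Direct substitution gives 0/0.
Apply L'Hôpital: lim (-sin(z - 3))/(4*z - 12), still 0/0.
After 2 applications of L'Hôpital's rule the quotient is (-cos(z - 3))/(4); substituting z = 3 gives -1/4.

-1/4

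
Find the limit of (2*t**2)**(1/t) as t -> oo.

Base → ∞ and exponent → 0: an ∞^0 form.
Take logs: (1/t)·ln(2·t^2) = (ln 2 + 2·ln t)/t → 0.
So the limit is e^0 = 1.

1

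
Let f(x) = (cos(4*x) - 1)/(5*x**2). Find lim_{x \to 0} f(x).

Direct substitution gives 0/0.
Apply L'Hôpital: lim (-4*sin(4*x))/(10*x), still 0/0.
After 2 applications of L'Hôpital's rule the quotient is (-16*cos(4*x))/(10); substituting x = 0 gives -8/5.

-8/5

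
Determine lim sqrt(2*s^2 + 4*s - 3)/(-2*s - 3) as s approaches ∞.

-√(2)/2

For large |s|, √(2*s^2 + 4*s - 3) ≈ √2·|s| and the denominator ≈ -2s.
Since s → +∞, |s| = s, giving √2/(-2) = -√(2)/2.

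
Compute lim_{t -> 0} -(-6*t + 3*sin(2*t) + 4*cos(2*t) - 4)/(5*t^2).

8/5

Substitution gives 0/0; apply L'Hôpital's rule 2 times.
After differentiating numerator and denominator 2 times the quotient is (-12*sin(2*t) - 16*cos(2*t))/(-10); at t = 0 this is 8/5.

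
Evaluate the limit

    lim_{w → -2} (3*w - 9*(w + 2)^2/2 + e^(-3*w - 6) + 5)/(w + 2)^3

Direct substitution gives 0/0.
Apply L'Hôpital: lim (-9*w - 3*e^(-3*w - 6) - 15)/(3*(w + 2)^2), still 0/0.
Apply L'Hôpital: lim (9*e^(-3*w - 6) - 9)/(6*w + 12), still 0/0.
After 3 applications of L'Hôpital's rule the quotient is (-27*e^(-3*w - 6))/(6); substituting w = -2 gives -9/2.

-9/2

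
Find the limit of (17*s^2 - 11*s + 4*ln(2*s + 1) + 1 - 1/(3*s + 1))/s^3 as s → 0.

113/3

Substitution gives 0/0 (the numerator vanishes to order 3).
Expand each term to order s^3: the coefficient of s^3 in 4·ln(1 + 2s) is 32/3 and in −1/(1 + 3s) is 27.
Lower-order terms cancel with the polynomial part, so the numerator is (113/3)·s^3 + o(s^3), and the limit is (113/3)/(1) = 113/3.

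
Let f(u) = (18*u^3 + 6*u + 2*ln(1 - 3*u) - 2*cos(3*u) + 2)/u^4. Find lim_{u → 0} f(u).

-189/4

Substitution gives 0/0 (the numerator vanishes to order 4).
Expand each term to order u^4: the coefficient of u^4 in 2·ln(1 - 3u) is -81/2 and in -2·cos(3u) is -27/4.
Lower-order terms cancel with the polynomial part, so the numerator is (-189/4)·u^4 + o(u^4), and the limit is (-189/4)/(1) = -189/4.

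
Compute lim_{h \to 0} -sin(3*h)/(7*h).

-3/7

Substitution gives 0/0.
Write it as (3/(-7))·sin(3h)/(3h); since sin(u)/u → 1, the limit is -3/7.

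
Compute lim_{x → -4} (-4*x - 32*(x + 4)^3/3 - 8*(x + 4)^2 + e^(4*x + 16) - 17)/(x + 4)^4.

32/3

Direct substitution gives 0/0.
Apply L'Hôpital: lim (-16*x - 32*(x + 4)^2 + 4*e^(4*x + 16) - 68)/(4*(x + 4)^3), still 0/0.
Apply L'Hôpital: lim (-64*x + 16*e^(4*x + 16) - 272)/(12*(x + 4)^2), still 0/0.
Apply L'Hôpital: lim (64*e^(4*x + 16) - 64)/(24*x + 96), still 0/0.
After 4 applications of L'Hôpital's rule the quotient is (256*e^(4*x + 16))/(24); substituting x = -4 gives 32/3.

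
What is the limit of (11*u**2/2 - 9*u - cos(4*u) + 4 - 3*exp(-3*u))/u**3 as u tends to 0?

27/2

Substitution gives 0/0; apply L'Hôpital's rule 3 times.
After differentiating numerator and denominator 3 times the quotient is (-64*sin(4*u) + 81*e^(-3*u))/(6); at u = 0 this is 27/2.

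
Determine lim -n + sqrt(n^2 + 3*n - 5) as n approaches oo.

This has the form ∞ − ∞. Multiply and divide by the conjugate √(n^2 + 3*n - 5) + n.
That gives (3n - 5) / (√(n^2 + 3*n - 5) + n).
Divide numerator and denominator by n: the limit is 3/(2·1) = 3/2.

3/2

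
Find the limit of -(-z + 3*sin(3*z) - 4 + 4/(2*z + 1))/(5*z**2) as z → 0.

Substitution gives 0/0 (the numerator vanishes to order 2).
Expand each term to order z^2: the coefficient of z^2 in 4·1/(1 + 2z) is 16 and in 3·sin(3z) is 0.
Lower-order terms cancel with the polynomial part, so the numerator is (16)·z^2 + o(z^2), and the limit is (16)/(-5) = -16/5.

-16/5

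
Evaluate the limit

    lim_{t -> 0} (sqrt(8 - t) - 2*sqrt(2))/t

Substitution gives 0/0. Multiply numerator and denominator by the conjugate √(8 - t) + √8.
The numerator becomes (8 - t) − 8 = -t, so the expression simplifies to -1/(√(8 - t) + √8).
Letting t → 0 gives -1/(2√8) = -√(2)/8.

-√(2)/8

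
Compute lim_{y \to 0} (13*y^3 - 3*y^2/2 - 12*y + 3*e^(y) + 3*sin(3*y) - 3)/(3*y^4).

1/24

Substitution gives 0/0; apply L'Hôpital's rule 4 times.
After differentiating numerator and denominator 4 times the quotient is (3*e^(y) + 243*sin(3*y))/(72); at y = 0 this is 1/24.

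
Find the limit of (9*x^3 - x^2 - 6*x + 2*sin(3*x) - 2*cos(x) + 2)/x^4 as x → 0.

Substitution gives 0/0 (the numerator vanishes to order 4).
Expand each term to order x^4: the coefficient of x^4 in -2·cos(x) is -1/12 and in 2·sin(3x) is 0.
Lower-order terms cancel with the polynomial part, so the numerator is (-1/12)·x^4 + o(x^4), and the limit is (-1/12)/(1) = -1/12.

-1/12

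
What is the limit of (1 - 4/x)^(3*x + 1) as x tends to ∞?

The base → 1 and the exponent → ∞: a 1^∞ form.
Take logarithms: (3x + 1)·ln(1 - 4/x). Since ln(1+u) ~ u for small u, this behaves like (3x)·(-4/x) → -12.
So the limit is e^(-12).

e^(-12)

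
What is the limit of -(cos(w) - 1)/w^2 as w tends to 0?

Direct substitution gives 0/0.
Apply L'Hôpital: lim (-sin(w))/(-2*w), still 0/0.
After 2 applications of L'Hôpital's rule the quotient is (-cos(w))/(-2); substituting w = 0 gives 1/2.

1/2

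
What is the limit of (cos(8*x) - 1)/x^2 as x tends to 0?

Direct substitution gives 0/0.
Apply L'Hôpital: lim (-8*sin(8*x))/(2*x), still 0/0.
After 2 applications of L'Hôpital's rule the quotient is (-64*cos(8*x))/(2); substituting x = 0 gives -32.

-32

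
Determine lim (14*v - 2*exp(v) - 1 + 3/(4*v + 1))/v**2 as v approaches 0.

47

Substitution gives 0/0; apply L'Hôpital's rule 2 times.
After differentiating numerator and denominator 2 times the quotient is (-2*e^(v) + 96/(4*v + 1)^3)/(2); at v = 0 this is 47.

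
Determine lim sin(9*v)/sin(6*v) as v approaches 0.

3/2

Substitution gives 0/0.
Divide numerator and denominator by v: sin(9v)/v → 9 and sin(6v)/v → 6, so the limit is 1·9/6 = 3/2.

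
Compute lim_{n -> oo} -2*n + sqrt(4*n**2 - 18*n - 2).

-9/2

This has the form ∞ − ∞. Multiply and divide by the conjugate √(4*n^2 - 18*n - 2) + 2n.
That gives (-18n - 2) / (√(4*n^2 - 18*n - 2) + 2n).
Divide numerator and denominator by n: the limit is -18/(2·2) = -9/2.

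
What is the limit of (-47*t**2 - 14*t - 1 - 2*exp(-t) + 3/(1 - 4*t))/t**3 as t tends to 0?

Substitution gives 0/0; apply L'Hôpital's rule 3 times.
After differentiating numerator and denominator 3 times the quotient is (2*e^(-t) + 1152/(4*t - 1)^4)/(6); at t = 0 this is 577/3.

577/3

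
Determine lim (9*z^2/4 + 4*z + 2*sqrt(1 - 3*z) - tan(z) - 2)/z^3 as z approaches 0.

Substitution gives 0/0 (the numerator vanishes to order 3).
Expand each term to order z^3: the coefficient of z^3 in 2·√(1 - 3z) is -27/8 and in −tan(z) is -1/3.
Lower-order terms cancel with the polynomial part, so the numerator is (-89/24)·z^3 + o(z^3), and the limit is (-89/24)/(1) = -89/24.

-89/24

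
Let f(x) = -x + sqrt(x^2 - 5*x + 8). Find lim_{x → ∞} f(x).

This has the form ∞ − ∞. Multiply and divide by the conjugate √(x^2 - 5*x + 8) + x.
That gives (-5x + 8) / (√(x^2 - 5*x + 8) + x).
Divide numerator and denominator by x: the limit is -5/(2·1) = -5/2.

-5/2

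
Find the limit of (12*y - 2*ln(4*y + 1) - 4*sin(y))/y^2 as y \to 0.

16

Substitution gives 0/0; apply L'Hôpital's rule 2 times.
After differentiating numerator and denominator 2 times the quotient is (4*sin(y) + 32/(4*y + 1)^2)/(2); at y = 0 this is 16.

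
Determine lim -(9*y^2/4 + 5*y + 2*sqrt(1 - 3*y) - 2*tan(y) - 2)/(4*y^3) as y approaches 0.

Substitution gives 0/0; apply L'Hôpital's rule 3 times.
After differentiating numerator and denominator 3 times the quotient is (8/cos(y)^2 - 12/cos(y)^4 - 81/(4*(1 - 3*y)^(5/2)))/(-24); at y = 0 this is 97/96.

97/96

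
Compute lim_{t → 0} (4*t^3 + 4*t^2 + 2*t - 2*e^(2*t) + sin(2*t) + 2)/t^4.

-4/3

Substitution gives 0/0 (the numerator vanishes to order 4).
Expand each term to order t^4: the coefficient of t^4 in sin(2t) is 0 and in -2·e^(2t) is -4/3.
Lower-order terms cancel with the polynomial part, so the numerator is (-4/3)·t^4 + o(t^4), and the limit is (-4/3)/(1) = -4/3.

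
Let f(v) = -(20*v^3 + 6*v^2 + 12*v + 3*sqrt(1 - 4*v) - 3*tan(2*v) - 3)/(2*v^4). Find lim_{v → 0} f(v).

Substitution gives 0/0 (the numerator vanishes to order 4).
Expand each term to order v^4: the coefficient of v^4 in 3·√(1 - 4v) is -30 and in -3·tan(2v) is 0.
Lower-order terms cancel with the polynomial part, so the numerator is (-30)·v^4 + o(v^4), and the limit is (-30)/(-2) = 15.

15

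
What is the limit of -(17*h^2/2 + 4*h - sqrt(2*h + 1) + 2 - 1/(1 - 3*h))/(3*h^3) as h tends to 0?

55/6

Substitution gives 0/0 (the numerator vanishes to order 3).
Expand each term to order h^3: the coefficient of h^3 in −√(1 + 2h) is -1/2 and in −1/(1 - 3h) is -27.
Lower-order terms cancel with the polynomial part, so the numerator is (-55/2)·h^3 + o(h^3), and the limit is (-55/2)/(-3) = 55/6.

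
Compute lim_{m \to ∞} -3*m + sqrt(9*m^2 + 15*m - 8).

This has the form ∞ − ∞. Multiply and divide by the conjugate √(9*m^2 + 15*m - 8) + 3m.
That gives (15m - 8) / (√(9*m^2 + 15*m - 8) + 3m).
Divide numerator and denominator by m: the limit is 15/(2·3) = 5/2.

5/2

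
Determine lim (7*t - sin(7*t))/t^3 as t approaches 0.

343/6

Direct substitution gives 0/0.
Apply L'Hôpital: lim (7 - 7*cos(7*t))/(3*t^2), still 0/0.
Apply L'Hôpital: lim (49*sin(7*t))/(6*t), still 0/0.
After 3 applications of L'Hôpital's rule the quotient is (343*cos(7*t))/(6); substituting t = 0 gives 343/6.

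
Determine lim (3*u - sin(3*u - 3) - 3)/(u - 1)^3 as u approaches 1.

9/2

Direct substitution gives 0/0.
Apply L'Hôpital: lim (3 - 3*cos(3*u - 3))/(3*(u - 1)^2), still 0/0.
Apply L'Hôpital: lim (9*sin(3*u - 3))/(6*u - 6), still 0/0.
After 3 applications of L'Hôpital's rule the quotient is (27*cos(3*u - 3))/(6); substituting u = 1 gives 9/2.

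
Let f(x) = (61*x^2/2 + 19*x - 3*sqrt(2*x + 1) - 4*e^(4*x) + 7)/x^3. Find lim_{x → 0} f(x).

Substitution gives 0/0 (the numerator vanishes to order 3).
Expand each term to order x^3: the coefficient of x^3 in -4·e^(4x) is -128/3 and in -3·√(1 + 2x) is -3/2.
Lower-order terms cancel with the polynomial part, so the numerator is (-265/6)·x^3 + o(x^3), and the limit is (-265/6)/(1) = -265/6.

-265/6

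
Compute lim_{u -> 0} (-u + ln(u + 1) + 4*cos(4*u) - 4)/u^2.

-65/2

Substitution gives 0/0; apply L'Hôpital's rule 2 times.
After differentiating numerator and denominator 2 times the quotient is (-64*cos(4*u) - 1/(u + 1)^2)/(2); at u = 0 this is -65/2.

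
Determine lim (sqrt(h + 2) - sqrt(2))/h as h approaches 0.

A 0/0 form; rationalise with √(2 + h) + √2. This collapses the numerator to h, leaving 1/(√(2 + h) + √2) → 1/(2√2) = √(2)/4.

√(2)/4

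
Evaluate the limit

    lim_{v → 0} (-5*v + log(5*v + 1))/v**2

-25/2

Direct substitution gives 0/0.
Apply L'Hôpital: lim (-5 + 5/(5*v + 1))/(2*v), still 0/0.
After 2 applications of L'Hôpital's rule the quotient is (-25/(5*v + 1)^2)/(2); substituting v = 0 gives -25/2.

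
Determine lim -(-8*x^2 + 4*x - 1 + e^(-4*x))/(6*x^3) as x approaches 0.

Direct substitution gives 0/0.
Apply L'Hôpital: lim (-16*x + 4 - 4*e^(-4*x))/(-18*x^2), still 0/0.
Apply L'Hôpital: lim (-16 + 16*e^(-4*x))/(-36*x), still 0/0.
After 3 applications of L'Hôpital's rule the quotient is (-64*e^(-4*x))/(-36); substituting x = 0 gives 16/9.

16/9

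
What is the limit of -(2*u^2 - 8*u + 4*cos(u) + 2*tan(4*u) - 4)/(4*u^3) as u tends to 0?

-32/3

Substitution gives 0/0; apply L'Hôpital's rule 3 times.
After differentiating numerator and denominator 3 times the quotient is (4*sin(u) + 768*tan(4*u)^4 + 1024*tan(4*u)^2 + 256)/(-24); at u = 0 this is -32/3.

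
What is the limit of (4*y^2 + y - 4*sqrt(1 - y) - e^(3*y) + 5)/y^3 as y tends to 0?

Substitution gives 0/0; apply L'Hôpital's rule 3 times.
After differentiating numerator and denominator 3 times the quotient is (-27*e^(3*y) + 3/(2*(1 - y)^(5/2)))/(6); at y = 0 this is -17/4.

-17/4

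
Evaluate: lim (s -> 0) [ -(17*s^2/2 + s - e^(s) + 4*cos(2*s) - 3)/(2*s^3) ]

1/12

Substitution gives 0/0; apply L'Hôpital's rule 3 times.
After differentiating numerator and denominator 3 times the quotient is (-e^(s) + 32*sin(2*s))/(-12); at s = 0 this is 1/12.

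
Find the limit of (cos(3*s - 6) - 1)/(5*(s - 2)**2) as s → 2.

-9/10

Direct substitution gives 0/0.
Apply L'Hôpital: lim (-3*sin(3*s - 6))/(10*s - 20), still 0/0.
After 2 applications of L'Hôpital's rule the quotient is (-9*cos(3*s - 6))/(10); substituting s = 2 gives -9/10.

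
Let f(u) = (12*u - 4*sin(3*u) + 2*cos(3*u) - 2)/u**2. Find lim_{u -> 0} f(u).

-9

Substitution gives 0/0; apply L'Hôpital's rule 2 times.
After differentiating numerator and denominator 2 times the quotient is (36*sin(3*u) - 18*cos(3*u))/(2); at u = 0 this is -9.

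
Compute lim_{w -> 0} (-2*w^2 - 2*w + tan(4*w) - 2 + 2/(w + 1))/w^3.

Substitution gives 0/0; apply L'Hôpital's rule 3 times.
After differentiating numerator and denominator 3 times the quotient is (4*(32*(w + 1)^4*(3*tan(4*w)^2 + 1)/cos(4*w)^2 - 3)/(w + 1)^4)/(6); at w = 0 this is 58/3.

58/3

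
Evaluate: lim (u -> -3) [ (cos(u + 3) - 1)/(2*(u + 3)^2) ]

Direct substitution gives 0/0.
Apply L'Hôpital: lim (-sin(u + 3))/(4*u + 12), still 0/0.
After 2 applications of L'Hôpital's rule the quotient is (-cos(u + 3))/(4); substituting u = -3 gives -1/4.

-1/4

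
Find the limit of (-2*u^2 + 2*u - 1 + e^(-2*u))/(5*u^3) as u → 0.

-4/15

Direct substitution gives 0/0.
Apply L'Hôpital: lim (-4*u + 2 - 2*e^(-2*u))/(15*u^2), still 0/0.
Apply L'Hôpital: lim (-4 + 4*e^(-2*u))/(30*u), still 0/0.
After 3 applications of L'Hôpital's rule the quotient is (-8*e^(-2*u))/(30); substituting u = 0 gives -4/15.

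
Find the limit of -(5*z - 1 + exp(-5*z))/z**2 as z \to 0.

Direct substitution gives 0/0.
Apply L'Hôpital: lim (5 - 5*e^(-5*z))/(-2*z), still 0/0.
After 2 applications of L'Hôpital's rule the quotient is (25*e^(-5*z))/(-2); substituting z = 0 gives -25/2.

-25/2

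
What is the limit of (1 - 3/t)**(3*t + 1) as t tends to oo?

e^(-9)

Write it as [(1 - 3/t)^t]^(3) · (1 - 3/t)^(1). The bracketed term tends to e^(-3) and the second factor to 1, so the limit is e^(-9).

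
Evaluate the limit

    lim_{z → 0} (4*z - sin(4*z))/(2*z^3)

16/3

Direct substitution gives 0/0.
Apply L'Hôpital: lim (4 - 4*cos(4*z))/(6*z^2), still 0/0.
Apply L'Hôpital: lim (16*sin(4*z))/(12*z), still 0/0.
After 3 applications of L'Hôpital's rule the quotient is (64*cos(4*z))/(12); substituting z = 0 gives 16/3.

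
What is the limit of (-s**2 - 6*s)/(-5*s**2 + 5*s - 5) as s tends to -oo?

1/5

Numerator and denominator both have degree 2.
Dividing every term by s^2, all lower-order terms vanish and the limit is the ratio of leading coefficients, -1/(-5) = 1/5.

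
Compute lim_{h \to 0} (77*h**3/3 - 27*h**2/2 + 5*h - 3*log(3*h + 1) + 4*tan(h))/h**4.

Substitution gives 0/0; apply L'Hôpital's rule 4 times.
After differentiating numerator and denominator 4 times the quotient is (96*tan(h)^3/cos(h)^2 + 64*tan(h)/cos(h)^2 + 1458/(3*h + 1)^4)/(24); at h = 0 this is 243/4.

243/4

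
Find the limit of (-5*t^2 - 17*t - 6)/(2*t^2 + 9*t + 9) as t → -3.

Since t = -3 makes numerator and denominator zero, (t + 3) divides both.
Cancelling it gives (-5*t - 2)/(2*t + 3); now plug in t = -3 to get -13/3.

-13/3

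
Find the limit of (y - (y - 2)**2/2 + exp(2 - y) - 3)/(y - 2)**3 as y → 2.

-1/6

Direct substitution gives 0/0.
Apply L'Hôpital: lim (-y - e^(2 - y) + 3)/(3*(y - 2)^2), still 0/0.
Apply L'Hôpital: lim (e^(2 - y) - 1)/(6*y - 12), still 0/0.
After 3 applications of L'Hôpital's rule the quotient is (-e^(2 - y))/(6); substituting y = 2 gives -1/6.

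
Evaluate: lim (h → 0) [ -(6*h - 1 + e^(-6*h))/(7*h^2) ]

-18/7

Direct substitution gives 0/0.
Apply L'Hôpital: lim (6 - 6*e^(-6*h))/(-14*h), still 0/0.
After 2 applications of L'Hôpital's rule the quotient is (36*e^(-6*h))/(-14); substituting h = 0 gives -18/7.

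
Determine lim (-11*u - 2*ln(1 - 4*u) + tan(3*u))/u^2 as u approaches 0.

16

Substitution gives 0/0 (the numerator vanishes to order 2).
Expand each term to order u^2: the coefficient of u^2 in -2·ln(1 - 4u) is 16 and in tan(3u) is 0.
Lower-order terms cancel with the polynomial part, so the numerator is (16)·u^2 + o(u^2), and the limit is (16)/(1) = 16.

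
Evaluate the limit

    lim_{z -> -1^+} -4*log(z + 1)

∞

As z → -1⁺, z + 1 → 0⁺ and ln(z + 1) → −∞.
Multiplying by -4 gives ∞.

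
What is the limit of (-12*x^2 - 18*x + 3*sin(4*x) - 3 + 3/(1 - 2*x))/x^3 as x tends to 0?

-8

Substitution gives 0/0 (the numerator vanishes to order 3).
Expand each term to order x^3: the coefficient of x^3 in 3·sin(4x) is -32 and in 3·1/(1 - 2x) is 24.
Lower-order terms cancel with the polynomial part, so the numerator is (-8)·x^3 + o(x^3), and the limit is (-8)/(1) = -8.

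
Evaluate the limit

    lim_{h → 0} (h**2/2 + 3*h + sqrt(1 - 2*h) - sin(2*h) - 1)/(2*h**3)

5/12

Substitution gives 0/0; apply L'Hôpital's rule 3 times.
After differentiating numerator and denominator 3 times the quotient is (8*cos(2*h) - 3/(1 - 2*h)^(5/2))/(12); at h = 0 this is 5/12.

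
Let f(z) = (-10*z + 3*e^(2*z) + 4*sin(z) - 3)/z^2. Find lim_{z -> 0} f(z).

Substitution gives 0/0 (the numerator vanishes to order 2).
Expand each term to order z^2: the coefficient of z^2 in 3·e^(2z) is 6 and in 4·sin(z) is 0.
Lower-order terms cancel with the polynomial part, so the numerator is (6)·z^2 + o(z^2), and the limit is (6)/(1) = 6.

6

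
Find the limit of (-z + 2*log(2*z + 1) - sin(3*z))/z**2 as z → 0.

Substitution gives 0/0 (the numerator vanishes to order 2).
Expand each term to order z^2: the coefficient of z^2 in −sin(3z) is 0 and in 2·ln(1 + 2z) is -4.
Lower-order terms cancel with the polynomial part, so the numerator is (-4)·z^2 + o(z^2), and the limit is (-4)/(1) = -4.

-4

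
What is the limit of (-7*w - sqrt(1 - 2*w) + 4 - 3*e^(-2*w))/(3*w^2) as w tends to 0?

Substitution gives 0/0; apply L'Hôpital's rule 2 times.
After differentiating numerator and denominator 2 times the quotient is (-12*e^(-2*w) + (1 - 2*w)^(-3/2))/(6); at w = 0 this is -11/6.

-11/6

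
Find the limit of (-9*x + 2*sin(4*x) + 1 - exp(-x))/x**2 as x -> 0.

Substitution gives 0/0 (the numerator vanishes to order 2).
Expand each term to order x^2: the coefficient of x^2 in −e^(-x) is -1/2 and in 2·sin(4x) is 0.
Lower-order terms cancel with the polynomial part, so the numerator is (-1/2)·x^2 + o(x^2), and the limit is (-1/2)/(1) = -1/2.

-1/2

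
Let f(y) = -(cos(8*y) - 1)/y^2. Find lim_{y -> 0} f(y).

Direct substitution gives 0/0.
Apply L'Hôpital: lim (-8*sin(8*y))/(-2*y), still 0/0.
After 2 applications of L'Hôpital's rule the quotient is (-64*cos(8*y))/(-2); substituting y = 0 gives 32.

32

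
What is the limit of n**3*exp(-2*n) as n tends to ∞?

Write as n^3/e^{2n}, an ∞/∞ form.
Exponential growth dominates any polynomial, so repeated L'Hôpital (or the standard result) gives 0.

0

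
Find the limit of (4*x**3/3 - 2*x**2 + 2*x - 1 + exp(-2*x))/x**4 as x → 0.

2/3

Direct substitution gives 0/0.
Apply L'Hôpital: lim (4*x^2 - 4*x + 2 - 2*e^(-2*x))/(4*x^3), still 0/0.
Apply L'Hôpital: lim (8*x - 4 + 4*e^(-2*x))/(12*x^2), still 0/0.
Apply L'Hôpital: lim (8 - 8*e^(-2*x))/(24*x), still 0/0.
After 4 applications of L'Hôpital's rule the quotient is (16*e^(-2*x))/(24); substituting x = 0 gives 2/3.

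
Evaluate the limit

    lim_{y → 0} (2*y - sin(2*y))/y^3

Direct substitution gives 0/0.
Apply L'Hôpital: lim (2 - 2*cos(2*y))/(3*y^2), still 0/0.
Apply L'Hôpital: lim (4*sin(2*y))/(6*y), still 0/0.
After 3 applications of L'Hôpital's rule the quotient is (8*cos(2*y))/(6); substituting y = 0 gives 4/3.

4/3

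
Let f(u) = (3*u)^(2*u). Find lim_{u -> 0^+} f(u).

Base → 0⁺ and exponent → 0⁺: a 0^0 form.
Take logs: 2u·ln(3u). This is 0·(−∞); rewriting as ln(3u)/(1/(2u)) and applying L'Hôpital gives 0.
Hence the limit is e^0 = 1.

1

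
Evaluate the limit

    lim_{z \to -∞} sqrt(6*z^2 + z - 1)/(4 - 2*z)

√(6)/2

For large |z|, √(6*z^2 + z - 1) ≈ √6·|z| and the denominator ≈ -2z.
Since z → −∞, |z| = −z, giving −√6/(-2) = √(6)/2.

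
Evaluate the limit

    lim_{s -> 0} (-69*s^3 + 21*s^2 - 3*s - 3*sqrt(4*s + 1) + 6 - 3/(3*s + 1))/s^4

-213

Substitution gives 0/0 (the numerator vanishes to order 4).
Expand each term to order s^4: the coefficient of s^4 in -3·1/(1 + 3s) is -243 and in -3·√(1 + 4s) is 30.
Lower-order terms cancel with the polynomial part, so the numerator is (-213)·s^4 + o(s^4), and the limit is (-213)/(1) = -213.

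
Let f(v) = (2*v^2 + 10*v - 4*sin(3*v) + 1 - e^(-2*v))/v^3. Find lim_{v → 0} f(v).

Substitution gives 0/0; apply L'Hôpital's rule 3 times.
After differentiating numerator and denominator 3 times the quotient is (108*cos(3*v) + 8*e^(-2*v))/(6); at v = 0 this is 58/3.

58/3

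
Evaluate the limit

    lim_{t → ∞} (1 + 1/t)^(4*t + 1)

Write it as [(1 + 1/t)^t]^(4) · (1 + 1/t)^(1). The bracketed term tends to e^(1) and the second factor to 1, so the limit is e^(4).

e^(4)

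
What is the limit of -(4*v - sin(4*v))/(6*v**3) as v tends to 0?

-16/9

Direct substitution gives 0/0.
Apply L'Hôpital: lim (4 - 4*cos(4*v))/(-18*v^2), still 0/0.
Apply L'Hôpital: lim (16*sin(4*v))/(-36*v), still 0/0.
After 3 applications of L'Hôpital's rule the quotient is (64*cos(4*v))/(-36); substituting v = 0 gives -16/9.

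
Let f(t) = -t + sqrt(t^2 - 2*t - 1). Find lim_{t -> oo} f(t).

-1

This has the form ∞ − ∞. Multiply and divide by the conjugate √(t^2 - 2*t - 1) + t.
That gives (-2t - 1) / (√(t^2 - 2*t - 1) + t).
Divide numerator and denominator by t: the limit is -2/(2·1) = -1.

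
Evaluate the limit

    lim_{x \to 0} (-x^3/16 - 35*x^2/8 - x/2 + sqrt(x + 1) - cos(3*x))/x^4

Substitution gives 0/0; apply L'Hôpital's rule 4 times.
After differentiating numerator and denominator 4 times the quotient is (-81*cos(3*x) - 15/(16*(x + 1)^(7/2)))/(24); at x = 0 this is -437/128.

-437/128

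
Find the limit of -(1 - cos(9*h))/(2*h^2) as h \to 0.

Substitution gives 0/0.
Use (1 − cos u)/u² → 1/2 with u = 9h: the limit is 9²/(2·(-2)) = -81/4.

-81/4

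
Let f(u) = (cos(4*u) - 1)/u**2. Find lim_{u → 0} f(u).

Direct substitution gives 0/0.
Apply L'Hôpital: lim (-4*sin(4*u))/(2*u), still 0/0.
After 2 applications of L'Hôpital's rule the quotient is (-16*cos(4*u))/(2); substituting u = 0 gives -8.

-8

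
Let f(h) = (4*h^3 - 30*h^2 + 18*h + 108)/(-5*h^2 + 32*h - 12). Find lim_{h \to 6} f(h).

-45/14

At h = 6 both the top and bottom vanish — a removable singularity. Factoring out (h - 6) from each leaves (4*h^2 - 6*h - 18)/(2 - 5*h), which at h = 6 equals -45/14.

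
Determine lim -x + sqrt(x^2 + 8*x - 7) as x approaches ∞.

An ∞ − ∞ form. Rationalising with the conjugate, the difference becomes (8x - 7) / (√(x^2 + 8*x - 7) + x).
For large x the denominator behaves like 2·x, so the quotient tends to 8/2 = 4.

4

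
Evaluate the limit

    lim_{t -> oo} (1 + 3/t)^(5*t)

The base → 1 and the exponent → ∞: a 1^∞ form.
Take logarithms: (5t)·ln(1 + 3/t). Since ln(1+u) ~ u for small u, this behaves like (5t)·(3/t) → 15.
So the limit is e^(15).

e^(15)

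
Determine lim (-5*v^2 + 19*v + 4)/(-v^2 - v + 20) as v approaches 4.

Since v = 4 makes numerator and denominator zero, (v - 4) divides both.
Cancelling it gives (-5*v - 1)/(-v - 5); now plug in v = 4 to get 7/3.

7/3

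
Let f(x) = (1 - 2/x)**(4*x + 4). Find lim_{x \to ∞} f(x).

e^(-8)

Write it as [(1 - 2/x)^x]^(4) · (1 - 2/x)^(4). The bracketed term tends to e^(-2) and the second factor to 1, so the limit is e^(-8).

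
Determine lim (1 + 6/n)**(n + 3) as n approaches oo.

Write it as [(1 + 6/n)^n]^(1) · (1 + 6/n)^(3). The bracketed term tends to e^(6) and the second factor to 1, so the limit is e^(6).

e^(6)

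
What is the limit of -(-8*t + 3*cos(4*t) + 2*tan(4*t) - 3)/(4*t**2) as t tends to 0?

6

Substitution gives 0/0 (the numerator vanishes to order 2).
Expand each term to order t^2: the coefficient of t^2 in 3·cos(4t) is -24 and in 2·tan(4t) is 0.
Lower-order terms cancel with the polynomial part, so the numerator is (-24)·t^2 + o(t^2), and the limit is (-24)/(-4) = 6.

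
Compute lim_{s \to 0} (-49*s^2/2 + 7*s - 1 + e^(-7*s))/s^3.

Direct substitution gives 0/0.
Apply L'Hôpital: lim (-49*s + 7 - 7*e^(-7*s))/(3*s^2), still 0/0.
Apply L'Hôpital: lim (-49 + 49*e^(-7*s))/(6*s), still 0/0.
After 3 applications of L'Hôpital's rule the quotient is (-343*e^(-7*s))/(6); substituting s = 0 gives -343/6.

-343/6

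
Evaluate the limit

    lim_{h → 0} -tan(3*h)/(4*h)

-3/4

Substitution gives 0/0.
Since tan(u)/u → 1 as u → 0, tan(3h)/(3h) → 1 and the limit is 3/(-4) = -3/4.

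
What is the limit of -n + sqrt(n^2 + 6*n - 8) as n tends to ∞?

This has the form ∞ − ∞. Multiply and divide by the conjugate √(n^2 + 6*n - 8) + n.
That gives (6n - 8) / (√(n^2 + 6*n - 8) + n).
Divide numerator and denominator by n: the limit is 6/(2·1) = 3.

3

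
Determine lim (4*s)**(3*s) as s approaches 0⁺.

1

Base → 0⁺ and exponent → 0⁺: a 0^0 form.
Take logs: 3s·ln(4s). This is 0·(−∞); rewriting as ln(4s)/(1/(3s)) and applying L'Hôpital gives 0.
Hence the limit is e^0 = 1.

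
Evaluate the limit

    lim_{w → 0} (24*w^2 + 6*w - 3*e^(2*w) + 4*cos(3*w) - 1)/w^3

-4

Substitution gives 0/0; apply L'Hôpital's rule 3 times.
After differentiating numerator and denominator 3 times the quotient is (-24*e^(2*w) + 108*sin(3*w))/(6); at w = 0 this is -4.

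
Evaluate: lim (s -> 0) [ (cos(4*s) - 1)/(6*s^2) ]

-4/3

Direct substitution gives 0/0.
Apply L'Hôpital: lim (-4*sin(4*s))/(12*s), still 0/0.
After 2 applications of L'Hôpital's rule the quotient is (-16*cos(4*s))/(12); substituting s = 0 gives -4/3.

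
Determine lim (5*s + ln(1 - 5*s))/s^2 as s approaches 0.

Direct substitution gives 0/0.
Apply L'Hôpital: lim (5 - 5/(1 - 5*s))/(2*s), still 0/0.
After 2 applications of L'Hôpital's rule the quotient is (-25/(1 - 5*s)^2)/(2); substituting s = 0 gives -25/2.

-25/2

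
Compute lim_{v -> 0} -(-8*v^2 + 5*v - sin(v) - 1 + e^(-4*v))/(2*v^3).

Substitution gives 0/0; apply L'Hôpital's rule 3 times.
After differentiating numerator and denominator 3 times the quotient is (cos(v) - 64*e^(-4*v))/(-12); at v = 0 this is 21/4.

21/4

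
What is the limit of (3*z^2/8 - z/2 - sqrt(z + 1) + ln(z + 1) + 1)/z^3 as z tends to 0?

Substitution gives 0/0 (the numerator vanishes to order 3).
Expand each term to order z^3: the coefficient of z^3 in −√(1 + z) is -1/16 and in ln(1 + z) is 1/3.
Lower-order terms cancel with the polynomial part, so the numerator is (13/48)·z^3 + o(z^3), and the limit is (13/48)/(1) = 13/48.

13/48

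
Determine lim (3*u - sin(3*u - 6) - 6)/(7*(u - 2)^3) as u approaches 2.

9/14

Direct substitution gives 0/0.
Apply L'Hôpital: lim (3 - 3*cos(3*u - 6))/(21*(u - 2)^2), still 0/0.
Apply L'Hôpital: lim (9*sin(3*u - 6))/(42*u - 84), still 0/0.
After 3 applications of L'Hôpital's rule the quotient is (27*cos(3*u - 6))/(42); substituting u = 2 gives 9/14.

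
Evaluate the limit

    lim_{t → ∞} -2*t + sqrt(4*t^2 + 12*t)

This has the form ∞ − ∞. Multiply and divide by the conjugate √(4*t^2 + 12*t) + 2t.
That gives (12t) / (√(4*t^2 + 12*t) + 2t).
Divide numerator and denominator by t: the limit is 12/(2·2) = 3.

3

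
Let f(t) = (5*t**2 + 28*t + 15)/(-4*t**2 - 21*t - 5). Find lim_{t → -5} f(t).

-22/19

Since t = -5 makes numerator and denominator zero, (t + 5) divides both.
Cancelling it gives (5*t + 3)/(-4*t - 1); now plug in t = -5 to get -22/19.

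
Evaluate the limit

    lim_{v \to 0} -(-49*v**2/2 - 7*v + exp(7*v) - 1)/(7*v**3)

-49/6

Direct substitution gives 0/0.
Apply L'Hôpital: lim (-49*v + 7*e^(7*v) - 7)/(-21*v^2), still 0/0.
Apply L'Hôpital: lim (49*e^(7*v) - 49)/(-42*v), still 0/0.
After 3 applications of L'Hôpital's rule the quotient is (343*e^(7*v))/(-42); substituting v = 0 gives -49/6.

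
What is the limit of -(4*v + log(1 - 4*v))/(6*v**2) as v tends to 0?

Direct substitution gives 0/0.
Apply L'Hôpital: lim (4 - 4/(1 - 4*v))/(-12*v), still 0/0.
After 2 applications of L'Hôpital's rule the quotient is (-16/(1 - 4*v)^2)/(-12); substituting v = 0 gives 4/3.

4/3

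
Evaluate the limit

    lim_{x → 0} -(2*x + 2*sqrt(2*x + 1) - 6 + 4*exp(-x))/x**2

Substitution gives 0/0 (the numerator vanishes to order 2).
Expand each term to order x^2: the coefficient of x^2 in 2·√(1 + 2x) is -1 and in 4·e^(-x) is 2.
Lower-order terms cancel with the polynomial part, so the numerator is (1)·x^2 + o(x^2), and the limit is (1)/(-1) = -1.

-1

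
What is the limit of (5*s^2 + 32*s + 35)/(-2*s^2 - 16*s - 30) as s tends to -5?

-9/2

At s = -5 both the top and bottom vanish — a removable singularity. Factoring out (s + 5) from each leaves (5*s + 7)/(-2*s - 6), which at s = -5 equals -9/2.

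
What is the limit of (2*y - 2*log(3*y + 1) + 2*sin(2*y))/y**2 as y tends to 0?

Substitution gives 0/0 (the numerator vanishes to order 2).
Expand each term to order y^2: the coefficient of y^2 in -2·ln(1 + 3y) is 9 and in 2·sin(2y) is 0.
Lower-order terms cancel with the polynomial part, so the numerator is (9)·y^2 + o(y^2), and the limit is (9)/(1) = 9.

9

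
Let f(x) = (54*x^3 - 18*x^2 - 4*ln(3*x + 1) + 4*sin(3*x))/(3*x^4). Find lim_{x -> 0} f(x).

27

Substitution gives 0/0; apply L'Hôpital's rule 4 times.
After differentiating numerator and denominator 4 times the quotient is (324*sin(3*x) + 1944/(3*x + 1)^4)/(72); at x = 0 this is 27.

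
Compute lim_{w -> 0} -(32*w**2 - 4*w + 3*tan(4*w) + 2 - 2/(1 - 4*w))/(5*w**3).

Substitution gives 0/0 (the numerator vanishes to order 3).
Expand each term to order w^3: the coefficient of w^3 in -2·1/(1 - 4w) is -128 and in 3·tan(4w) is 64.
Lower-order terms cancel with the polynomial part, so the numerator is (-64)·w^3 + o(w^3), and the limit is (-64)/(-5) = 64/5.

64/5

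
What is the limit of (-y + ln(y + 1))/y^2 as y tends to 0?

-1/2

Direct substitution gives 0/0.
Apply L'Hôpital: lim (-1 + 1/(y + 1))/(2*y), still 0/0.
After 2 applications of L'Hôpital's rule the quotient is (-1/(y + 1)^2)/(2); substituting y = 0 gives -1/2.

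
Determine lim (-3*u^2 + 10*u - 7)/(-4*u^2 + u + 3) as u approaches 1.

Direct substitution gives 0/0, so factor. Both numerator and denominator have (u - 1) as a factor.
After cancelling, the expression reduces to (7 - 3*u)/(-4*u - 3).
Substituting u = 1 gives -4/7.

-4/7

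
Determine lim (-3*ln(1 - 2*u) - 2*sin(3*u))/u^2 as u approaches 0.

6

Substitution gives 0/0; apply L'Hôpital's rule 2 times.
After differentiating numerator and denominator 2 times the quotient is (18*sin(3*u) + 12/(2*u - 1)^2)/(2); at u = 0 this is 6.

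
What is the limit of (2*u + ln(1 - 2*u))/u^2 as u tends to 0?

Direct substitution gives 0/0.
Apply L'Hôpital: lim (2 - 2/(1 - 2*u))/(2*u), still 0/0.
After 2 applications of L'Hôpital's rule the quotient is (-4/(1 - 2*u)^2)/(2); substituting u = 0 gives -2.

-2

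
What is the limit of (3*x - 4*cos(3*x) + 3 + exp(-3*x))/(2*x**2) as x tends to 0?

Substitution gives 0/0 (the numerator vanishes to order 2).
Expand each term to order x^2: the coefficient of x^2 in -4·cos(3x) is 18 and in e^(-3x) is 9/2.
Lower-order terms cancel with the polynomial part, so the numerator is (45/2)·x^2 + o(x^2), and the limit is (45/2)/(2) = 45/4.

45/4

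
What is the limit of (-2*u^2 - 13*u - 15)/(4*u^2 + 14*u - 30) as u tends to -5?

Since u = -5 makes numerator and denominator zero, (u + 5) divides both.
Cancelling it gives (-2*u - 3)/(4*u - 6); now plug in u = -5 to get -7/26.

-7/26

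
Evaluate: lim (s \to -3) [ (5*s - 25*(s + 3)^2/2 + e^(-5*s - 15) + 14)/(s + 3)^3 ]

-125/6

Direct substitution gives 0/0.
Apply L'Hôpital: lim (-25*s - 5*e^(-5*s - 15) - 70)/(3*(s + 3)^2), still 0/0.
Apply L'Hôpital: lim (25*e^(-5*s - 15) - 25)/(6*s + 18), still 0/0.
After 3 applications of L'Hôpital's rule the quotient is (-125*e^(-5*s - 15))/(6); substituting s = -3 gives -125/6.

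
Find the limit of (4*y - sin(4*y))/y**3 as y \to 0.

32/3

Direct substitution gives 0/0.
Apply L'Hôpital: lim (4 - 4*cos(4*y))/(3*y^2), still 0/0.
Apply L'Hôpital: lim (16*sin(4*y))/(6*y), still 0/0.
After 3 applications of L'Hôpital's rule the quotient is (64*cos(4*y))/(6); substituting y = 0 gives 32/3.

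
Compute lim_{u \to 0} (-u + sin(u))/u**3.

Direct substitution gives 0/0.
Apply L'Hôpital: lim (cos(u) - 1)/(3*u^2), still 0/0.
Apply L'Hôpital: lim (-sin(u))/(6*u), still 0/0.
After 3 applications of L'Hôpital's rule the quotient is (-cos(u))/(6); substituting u = 0 gives -1/6.

-1/6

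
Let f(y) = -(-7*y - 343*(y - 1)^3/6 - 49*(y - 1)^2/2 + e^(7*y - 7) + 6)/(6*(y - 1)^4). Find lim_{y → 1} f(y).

-2401/144

Direct substitution gives 0/0.
Apply L'Hôpital: lim (-49*y - 343*(y - 1)^2/2 + 7*e^(7*y - 7) + 42)/(-24*(y - 1)^3), still 0/0.
Apply L'Hôpital: lim (-343*y + 49*e^(7*y - 7) + 294)/(-72*(y - 1)^2), still 0/0.
Apply L'Hôpital: lim (343*e^(7*y - 7) - 343)/(144 - 144*y), still 0/0.
After 4 applications of L'Hôpital's rule the quotient is (2401*e^(7*y - 7))/(-144); substituting y = 1 gives -2401/144.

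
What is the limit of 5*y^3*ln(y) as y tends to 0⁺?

This is a 0·(−∞) form. Rewrite as 5·ln(y) / y^(−3) and apply L'Hôpital:
the derivative quotient is 5·(1/y) / (−3·y^(−4)) = (-5/3)·y^3 → 0.

0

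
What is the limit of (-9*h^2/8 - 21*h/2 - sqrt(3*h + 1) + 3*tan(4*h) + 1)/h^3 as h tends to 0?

997/16

Substitution gives 0/0; apply L'Hôpital's rule 3 times.
After differentiating numerator and denominator 3 times the quotient is (1152*tan(4*h)^2/cos(4*h)^2 + 384/cos(4*h)^2 - 81/(8*(3*h + 1)^(5/2)))/(6); at h = 0 this is 997/16.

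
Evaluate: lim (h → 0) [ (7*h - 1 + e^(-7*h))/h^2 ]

Direct substitution gives 0/0.
Apply L'Hôpital: lim (7 - 7*e^(-7*h))/(2*h), still 0/0.
After 2 applications of L'Hôpital's rule the quotient is (49*e^(-7*h))/(2); substituting h = 0 gives 49/2.

49/2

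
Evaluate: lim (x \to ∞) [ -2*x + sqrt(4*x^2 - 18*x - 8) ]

-9/2

An ∞ − ∞ form. Rationalising with the conjugate, the difference becomes (-18x - 8) / (√(4*x^2 - 18*x - 8) + 2x).
For large x the denominator behaves like 2·2x, so the quotient tends to -18/4 = -9/2.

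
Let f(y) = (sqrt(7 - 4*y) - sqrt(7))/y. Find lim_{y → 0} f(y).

Substitution gives 0/0. Multiply numerator and denominator by the conjugate √(7 - 4y) + √7.
The numerator becomes (7 - 4y) − 7 = -4y, so the expression simplifies to -4/(√(7 - 4y) + √7).
Letting y → 0 gives -4/(2√7) = -2*√(7)/7.

-2*√(7)/7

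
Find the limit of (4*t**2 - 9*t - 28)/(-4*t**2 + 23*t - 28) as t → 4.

-23/9

Since t = 4 makes numerator and denominator zero, (t - 4) divides both.
Cancelling it gives (4*t + 7)/(7 - 4*t); now plug in t = 4 to get -23/9.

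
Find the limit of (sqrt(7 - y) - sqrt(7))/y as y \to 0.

A 0/0 form; rationalise with √(7 - y) + √7. This collapses the numerator to -y, leaving -1/(√(7 - y) + √7) → -1/(2√7) = -√(7)/14.

-√(7)/14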